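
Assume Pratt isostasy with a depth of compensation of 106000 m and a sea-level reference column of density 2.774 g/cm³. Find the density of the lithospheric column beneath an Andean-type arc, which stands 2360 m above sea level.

2.71 g/cm³

Pratt balance: ρ_ref D = ρ (D + h).
ρ = ρ_ref D/(D + h) = 2.774 × 106000 m/(106000 m + 2360 m) = 2.71 g/cm³.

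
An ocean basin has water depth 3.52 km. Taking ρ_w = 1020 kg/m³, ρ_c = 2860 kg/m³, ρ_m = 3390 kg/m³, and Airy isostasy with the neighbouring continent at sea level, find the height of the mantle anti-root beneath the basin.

12.2 km

For local isostatic compensation: replacing crust with seawater at the top is compensated by replacing crust with mantle at the base: d (ρ_c − ρ_w) = a (ρ_m − ρ_c).
a = d (ρ_c − ρ_w)/(ρ_m − ρ_c) = 3.52 km × 1840/530 = 12.2 km.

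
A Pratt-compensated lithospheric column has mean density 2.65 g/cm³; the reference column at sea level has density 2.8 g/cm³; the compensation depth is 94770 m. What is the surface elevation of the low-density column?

ρ_ref D = ρ (D + h) → h = D (ρ_ref − ρ)/ρ.
h = 94770 m × (2.8 − 2.65)/2.65 = 5360 m.

5360 m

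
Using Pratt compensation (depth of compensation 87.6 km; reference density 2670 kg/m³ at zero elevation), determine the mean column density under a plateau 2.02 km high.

Pratt balance: ρ_ref D = ρ (D + h).
ρ = ρ_ref D/(D + h) = 2670 × 87.6 km/(87.6 km + 2.02 km) = 2610 kg/m³.

2610 kg/m³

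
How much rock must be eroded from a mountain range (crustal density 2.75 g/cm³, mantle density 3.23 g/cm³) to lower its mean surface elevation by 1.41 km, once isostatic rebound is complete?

9.49 km

Net drop Δ = e − u = e − e ρ_c/ρ_m = e (ρ_m − ρ_c)/ρ_m.
e = Δ ρ_m/(ρ_m − ρ_c) = 1.41 km × 3.23/0.48 = 9.49 km.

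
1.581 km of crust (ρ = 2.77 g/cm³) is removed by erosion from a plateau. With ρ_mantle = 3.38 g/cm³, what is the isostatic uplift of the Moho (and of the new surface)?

Unloading: uplift u = e ρ_c/ρ_m = 1.581 km × 2.77/3.38 = 1.3 km.

1.3 km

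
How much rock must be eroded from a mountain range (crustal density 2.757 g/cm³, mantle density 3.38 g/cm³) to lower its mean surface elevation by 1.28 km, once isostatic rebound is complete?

Net drop Δ = e − u = e − e ρ_c/ρ_m = e (ρ_m − ρ_c)/ρ_m.
e = Δ ρ_m/(ρ_m − ρ_c) = 1.28 km × 3.38/0.623 = 6.94 km.

6.94 km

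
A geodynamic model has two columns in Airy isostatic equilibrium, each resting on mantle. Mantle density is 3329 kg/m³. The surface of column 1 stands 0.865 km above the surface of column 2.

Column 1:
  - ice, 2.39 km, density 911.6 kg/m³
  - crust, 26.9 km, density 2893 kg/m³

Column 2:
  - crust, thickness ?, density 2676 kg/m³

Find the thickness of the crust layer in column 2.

22.4 km

Take the compensation level at the base of the deeper column (depth z_c below the surface of column 1) and equate Σ ρ_i t_i down to z_c; mantle fills any gap and the z_c terms cancel.
Column 1: 2.39×911.6 + 26.9×2893 + (z_c − 29.29)×3329
Column 2: 0.865×0 + x×2676 + (z_c − 0.865 − 0 − x)×3329
The z_c×3329 term appears on both sides and cancels. Collect the known terms of each column as K = Σ(ρt)_known − 3329 × (depth of known layers): K_1 = 80000.424 − 3329×29.29 = −17505.986; K_2 = 0 − 3329×(0.865 + 0) = −2879.585.
Balance: K_1 = K_2 − x×(3329 − 2676), so x = (K_2 − K_1)/(3329 − 2676) = 14626.4/653 = 22.4 km.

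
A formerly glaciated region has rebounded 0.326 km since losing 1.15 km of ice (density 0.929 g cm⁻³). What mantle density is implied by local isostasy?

3.28 g cm⁻³

ρ_m = ρ_ice t / u = 0.929 × 1.15 km/0.326 km = 3.28 g cm⁻³.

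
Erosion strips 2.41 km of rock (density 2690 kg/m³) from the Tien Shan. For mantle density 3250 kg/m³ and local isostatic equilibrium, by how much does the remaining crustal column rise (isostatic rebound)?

Unloading: uplift u = e ρ_c/ρ_m = 2.41 km × 2690/3250 = 1.99 km.

1.99 km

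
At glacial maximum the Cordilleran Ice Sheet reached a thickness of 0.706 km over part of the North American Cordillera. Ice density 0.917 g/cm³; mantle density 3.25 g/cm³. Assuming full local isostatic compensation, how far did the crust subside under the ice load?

For local isostatic compensation: the ice load ρ_ice t is balanced by mantle displaced below, ρ_m s.
s = t ρ_ice / ρ_m = 0.706 km × 0.917/3.25 = 0.199 km.

0.199 km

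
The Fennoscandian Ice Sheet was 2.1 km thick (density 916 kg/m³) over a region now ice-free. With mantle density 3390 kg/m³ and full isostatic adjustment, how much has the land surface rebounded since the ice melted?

Removing the load lets mantle flow back in; uplift u satisfies ρ_ice t = ρ_m u.
u = t ρ_ice/ρ_m = 2.1 km × 916/3390 = 0.567 km.

0.567 km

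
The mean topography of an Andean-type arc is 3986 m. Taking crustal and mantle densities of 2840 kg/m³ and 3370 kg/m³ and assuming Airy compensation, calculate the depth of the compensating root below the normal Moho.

By Archimedes' principle applied to the lithosphere: the weight of the topography is balanced by the buoyancy of the root, ρ_c h = (ρ_m − ρ_c) r.
r = h · ρ_c / (ρ_m − ρ_c) = 3986 m × 2840 / (3370 − 2840) = 21400 m.

21400 m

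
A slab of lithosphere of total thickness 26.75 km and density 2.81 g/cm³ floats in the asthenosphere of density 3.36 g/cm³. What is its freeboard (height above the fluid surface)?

Floating equilibrium: submerged depth d = t ρ_obj/ρ_fluid = 26.75 km × 2.81/3.36 = 22.37 km.
Freeboard = t − d = 26.75 km − 22.37 km = 4.38 km.

4.38 km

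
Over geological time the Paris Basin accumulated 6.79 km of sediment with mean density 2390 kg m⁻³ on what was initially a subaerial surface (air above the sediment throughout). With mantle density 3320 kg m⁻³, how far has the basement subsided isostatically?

4.89 km

Subaerial load: s = t ρ_sed / ρ_m = 6.79 km × 2390/3320 = 4.89 km.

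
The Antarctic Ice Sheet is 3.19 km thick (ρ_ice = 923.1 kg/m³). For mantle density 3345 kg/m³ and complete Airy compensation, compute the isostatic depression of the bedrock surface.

By Archimedes' principle applied to the lithosphere: the ice load ρ_ice t is balanced by mantle displaced below, ρ_m s.
s = t ρ_ice / ρ_m = 3.19 km × 923.1/3345 = 0.88 km.

0.88 km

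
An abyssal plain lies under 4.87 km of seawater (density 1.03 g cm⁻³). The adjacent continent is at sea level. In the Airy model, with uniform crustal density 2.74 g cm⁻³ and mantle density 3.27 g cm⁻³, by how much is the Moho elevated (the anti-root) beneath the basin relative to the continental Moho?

15.7 km

By Archimedes' principle applied to the lithosphere: replacing crust with seawater at the top is compensated by replacing crust with mantle at the base: d (ρ_c − ρ_w) = a (ρ_m − ρ_c).
a = d (ρ_c − ρ_w)/(ρ_m − ρ_c) = 4.87 km × 1.71/0.53 = 15.7 km.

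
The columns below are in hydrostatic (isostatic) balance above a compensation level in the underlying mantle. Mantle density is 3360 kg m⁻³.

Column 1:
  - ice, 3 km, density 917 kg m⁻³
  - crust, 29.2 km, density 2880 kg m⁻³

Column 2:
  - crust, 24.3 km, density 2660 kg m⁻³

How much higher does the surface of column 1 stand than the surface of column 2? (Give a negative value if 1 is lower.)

1.29 km

For any compensation level in the mantle, the mantle terms cancel and isostasy reduces to e = (Σt_1 − Σt_2) − (Σ(ρt)_1 − Σ(ρt)_2) / ρ_m.
Σt_1 = 32.2 km; Σt_2 = 24.3 km; Σ(ρt)_1 = 86847; Σ(ρt)_2 = 64638 (in km·kg m⁻³).
e = (32.2 − 24.3) − (86847 − 64638) / 3360 = 1.29 km.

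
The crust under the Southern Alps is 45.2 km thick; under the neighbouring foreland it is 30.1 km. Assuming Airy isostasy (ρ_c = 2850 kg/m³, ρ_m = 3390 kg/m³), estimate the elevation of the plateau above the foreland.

2.41 km

Excess crust Δ = 45.2 km − 30.1 km = 15.1 km, split between elevation h and root r with h + r = Δ.
Airy balance ρ_c h = (ρ_m − ρ_c) r gives r = h ρ_c/(ρ_m − ρ_c), so h (1 + ρ_c/(ρ_m − ρ_c)) = Δ, i.e. h = Δ (ρ_m − ρ_c)/ρ_m.
h = 15.1 km × 540/3390 = 2.41 km.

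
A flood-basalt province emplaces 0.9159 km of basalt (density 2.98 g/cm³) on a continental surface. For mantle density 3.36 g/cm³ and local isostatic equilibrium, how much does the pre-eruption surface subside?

0.812 km

Subaerial loading: s = t ρ_load / ρ_m.
s = 0.9159 km × 2.98/3.36 = 0.812 km.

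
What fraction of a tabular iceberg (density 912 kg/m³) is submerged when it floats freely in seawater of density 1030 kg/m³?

0.885

Submerged fraction = ρ_obj/ρ_fluid = 912/1030 = 0.885.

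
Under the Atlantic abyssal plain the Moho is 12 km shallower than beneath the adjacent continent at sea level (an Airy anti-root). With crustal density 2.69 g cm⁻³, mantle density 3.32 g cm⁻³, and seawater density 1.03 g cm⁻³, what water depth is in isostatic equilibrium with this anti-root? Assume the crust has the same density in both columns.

4.55 km

Replacing a thickness d of crust by seawater at the top must be balanced by replacing crust with mantle at the base: d (ρ_c − ρ_w) = a (ρ_m − ρ_c).
d = a (ρ_m − ρ_c)/(ρ_c − ρ_w) = 12 km × 0.63/1.66 = 4.55 km.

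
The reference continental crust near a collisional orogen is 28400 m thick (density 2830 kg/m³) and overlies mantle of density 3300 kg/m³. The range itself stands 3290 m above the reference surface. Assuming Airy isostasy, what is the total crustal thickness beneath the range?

51500 m

Root depth r = h ρ_c / (ρ_m − ρ_c) = 3290 m × 2830 / 470 = 19810 m.
Total thickness = T + h + r = 28400 m + 3290 m + 19810 m = 51500 m.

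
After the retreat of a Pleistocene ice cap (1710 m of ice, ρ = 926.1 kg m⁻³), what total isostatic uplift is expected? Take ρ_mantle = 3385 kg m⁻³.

468 m

Removing the load lets mantle flow back in; uplift u satisfies ρ_ice t = ρ_m u.
u = t ρ_ice/ρ_m = 1710 m × 926.1/3385 = 468 m.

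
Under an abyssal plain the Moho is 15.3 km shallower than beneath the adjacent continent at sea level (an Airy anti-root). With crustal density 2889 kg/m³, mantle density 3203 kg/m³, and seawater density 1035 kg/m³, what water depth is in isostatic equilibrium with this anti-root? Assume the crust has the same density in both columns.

2.59 km

Replacing a thickness d of crust by seawater at the top must be balanced by replacing crust with mantle at the base: d (ρ_c − ρ_w) = a (ρ_m − ρ_c).
d = a (ρ_m − ρ_c)/(ρ_c − ρ_w) = 15.3 km × 314/1854 = 2.59 km.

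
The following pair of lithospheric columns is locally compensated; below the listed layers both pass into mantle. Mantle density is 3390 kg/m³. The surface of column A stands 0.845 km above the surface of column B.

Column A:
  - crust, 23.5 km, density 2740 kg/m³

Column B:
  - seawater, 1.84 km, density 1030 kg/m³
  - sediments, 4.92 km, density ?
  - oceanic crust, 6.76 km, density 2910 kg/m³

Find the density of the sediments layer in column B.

Take the compensation level at the base of the deeper column (depth z_c below the surface of column A) and equate Σ ρ_i t_i down to z_c; mantle fills any gap and the z_c terms cancel.
Column A: 23.5×2740 + (z_c − 23.5)×3390
Column B: 0.845×0 + 1.84×1030 + 4.92×ρ + 6.76×2910 + (z_c − 0.845 − 13.52)×3390
The z_c×3390 term appears on both sides and cancels. Collect the known terms of each column as K = Σ(ρt)_known − 3390 × (depth of known layers): K_A = 64390 − 3390×23.5 = −15275; K_B = 21566.8 − 3390×(0.845 + 13.52) = −27130.55.
Balance: K_A = K_B + 4.92×ρ, so ρ = (K_A − K_B)/4.92 = 11855.6/4.92 = 2410 kg/m³.

2410 kg/m³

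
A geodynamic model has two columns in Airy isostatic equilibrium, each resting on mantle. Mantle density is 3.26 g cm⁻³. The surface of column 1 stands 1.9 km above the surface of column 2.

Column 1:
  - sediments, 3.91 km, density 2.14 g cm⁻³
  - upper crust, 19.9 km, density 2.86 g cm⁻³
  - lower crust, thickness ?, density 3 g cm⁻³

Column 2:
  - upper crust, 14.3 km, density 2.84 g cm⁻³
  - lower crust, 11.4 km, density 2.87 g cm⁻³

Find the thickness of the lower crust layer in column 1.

Take the compensation level at the base of the deeper column (depth z_c below the surface of column 1) and equate Σ ρ_i t_i down to z_c; mantle fills any gap and the z_c terms cancel.
Column 1: 3.91×2.14 + 19.9×2.86 + x×3 + (z_c − 23.81 − x)×3.26
Column 2: 1.9×0 + 14.3×2.84 + 11.4×2.87 + (z_c − 1.9 − 25.7)×3.26
The z_c×3.26 term appears on both sides and cancels. Collect the known terms of each column as K = Σ(ρt)_known − 3.26 × (depth of known layers): K_1 = 65.2814 − 3.26×23.81 = −12.3392; K_2 = 73.33 − 3.26×(1.9 + 25.7) = −16.646.
Balance: K_1 − x×(3.26 − 3) = K_2, so x = (K_1 − K_2)/(3.26 − 3) = 4.3068/0.26 = 16.6 km.

16.6 km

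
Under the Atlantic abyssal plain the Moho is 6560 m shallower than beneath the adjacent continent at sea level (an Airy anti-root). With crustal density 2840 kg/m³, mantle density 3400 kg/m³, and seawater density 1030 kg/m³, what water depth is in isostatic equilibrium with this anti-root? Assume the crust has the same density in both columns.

Replacing a thickness d of crust by seawater at the top must be balanced by replacing crust with mantle at the base: d (ρ_c − ρ_w) = a (ρ_m − ρ_c).
d = a (ρ_m − ρ_c)/(ρ_c − ρ_w) = 6560 m × 560/1810 = 2030 m.

2030 m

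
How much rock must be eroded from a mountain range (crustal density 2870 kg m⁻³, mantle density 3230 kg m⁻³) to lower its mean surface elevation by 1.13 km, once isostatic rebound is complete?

10.1 km

Net drop Δ = e − u = e − e ρ_c/ρ_m = e (ρ_m − ρ_c)/ρ_m.
e = Δ ρ_m/(ρ_m − ρ_c) = 1.13 km × 3230/360 = 10.1 km.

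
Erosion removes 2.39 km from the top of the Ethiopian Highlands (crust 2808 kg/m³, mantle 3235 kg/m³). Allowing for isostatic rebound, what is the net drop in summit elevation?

Rebound u = e ρ_c/ρ_m = 2.39 km × 2808/3235 = 2.075 km.
Net surface drop = e − u = 2.39 km − 2.075 km = e (ρ_m − ρ_c)/ρ_m = 0.315 km.

0.315 km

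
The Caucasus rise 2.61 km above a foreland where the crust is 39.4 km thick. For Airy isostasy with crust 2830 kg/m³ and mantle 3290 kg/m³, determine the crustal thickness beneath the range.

Root depth r = h ρ_c / (ρ_m − ρ_c) = 2.61 km × 2830 / 460 = 16.06 km.
Total thickness = T + h + r = 39.4 km + 2.61 km + 16.06 km = 58.1 km.

58.1 km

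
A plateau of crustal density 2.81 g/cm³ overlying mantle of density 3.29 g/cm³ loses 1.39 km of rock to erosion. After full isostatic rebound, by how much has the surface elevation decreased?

Rebound u = e ρ_c/ρ_m = 1.39 km × 2.81/3.29 = 1.187 km.
Net surface drop = e − u = 1.39 km − 1.187 km = e (ρ_m − ρ_c)/ρ_m = 0.203 km.

0.203 km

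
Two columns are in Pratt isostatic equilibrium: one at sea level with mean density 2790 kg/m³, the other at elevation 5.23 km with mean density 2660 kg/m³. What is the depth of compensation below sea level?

ρ_ref D = ρ (D + h) → D (ρ_ref − ρ) = ρ h.
D = ρ h/(ρ_ref − ρ) = 2660 × 5.23 km/(2790 − 2660) = 107 km.

107 km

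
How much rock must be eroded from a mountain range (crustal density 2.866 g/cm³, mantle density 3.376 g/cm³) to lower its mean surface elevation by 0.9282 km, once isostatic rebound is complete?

Net drop Δ = e − u = e − e ρ_c/ρ_m = e (ρ_m − ρ_c)/ρ_m.
e = Δ ρ_m/(ρ_m − ρ_c) = 0.9282 km × 3.376/0.51 = 6.14 km.

6.14 km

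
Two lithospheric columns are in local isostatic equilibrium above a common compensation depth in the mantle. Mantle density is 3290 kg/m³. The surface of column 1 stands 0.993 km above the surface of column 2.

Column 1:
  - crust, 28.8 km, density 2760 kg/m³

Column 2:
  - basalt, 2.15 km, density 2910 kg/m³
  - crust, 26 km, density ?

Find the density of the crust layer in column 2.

2860 kg/m³

Take the compensation level at the base of the deeper column (depth z_c below the surface of column 1) and equate Σ ρ_i t_i down to z_c; mantle fills any gap and the z_c terms cancel.
Column 1: 28.8×2760 + (z_c − 28.8)×3290
Column 2: 0.993×0 + 2.15×2910 + 26×ρ + (z_c − 0.993 − 28.15)×3290
The z_c×3290 term appears on both sides and cancels. Collect the known terms of each column as K = Σ(ρt)_known − 3290 × (depth of known layers): K_1 = 79488 − 3290×28.8 = −15264; K_2 = 6256.5 − 3290×(0.993 + 28.15) = −89623.97.
Balance: K_1 = K_2 + 26×ρ, so ρ = (K_1 − K_2)/26 = 74360/26 = 2860 kg/m³.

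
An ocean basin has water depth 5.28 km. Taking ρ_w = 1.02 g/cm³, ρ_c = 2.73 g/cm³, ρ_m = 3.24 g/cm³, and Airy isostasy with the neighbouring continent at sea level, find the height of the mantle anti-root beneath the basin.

For local isostatic compensation: replacing crust with seawater at the top is compensated by replacing crust with mantle at the base: d (ρ_c − ρ_w) = a (ρ_m − ρ_c).
a = d (ρ_c − ρ_w)/(ρ_m − ρ_c) = 5.28 km × 1.71/0.51 = 17.7 km.

17.7 km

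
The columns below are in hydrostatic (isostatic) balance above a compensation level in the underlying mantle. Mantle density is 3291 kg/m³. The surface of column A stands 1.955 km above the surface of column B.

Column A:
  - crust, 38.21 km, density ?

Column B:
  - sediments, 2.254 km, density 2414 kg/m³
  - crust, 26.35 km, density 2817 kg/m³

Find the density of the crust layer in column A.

Take the compensation level at the base of the deeper column (depth z_c below the surface of column A) and equate Σ ρ_i t_i down to z_c; mantle fills any gap and the z_c terms cancel.
Column A: 38.21×ρ + (z_c − 38.21)×3291
Column B: 1.955×0 + 2.254×2414 + 26.35×2817 + (z_c − 1.955 − 28.604)×3291
The z_c×3291 term appears on both sides and cancels. Collect the known terms of each column as K = Σ(ρt)_known − 3291 × (depth of known layers): K_A = 0 − 3291×38.21 = −125749.11; K_B = 79669.106 − 3291×(1.955 + 28.604) = −20900.563.
Balance: K_A + 38.21×ρ = K_B, so ρ = (K_B − K_A)/38.21 = 104849/38.21 = 2740 kg/m³.

2740 kg/m³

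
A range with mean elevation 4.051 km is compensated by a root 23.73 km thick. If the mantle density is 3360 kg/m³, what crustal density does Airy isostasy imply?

2870 kg/m³

ρ_c h = (ρ_m − ρ_c) r → ρ_c (h + r) = ρ_m r → ρ_c = ρ_m r / (h + r).
ρ_c = 3360 × 23.73 km / (4.051 km + 23.73 km) = 2870 kg/m³.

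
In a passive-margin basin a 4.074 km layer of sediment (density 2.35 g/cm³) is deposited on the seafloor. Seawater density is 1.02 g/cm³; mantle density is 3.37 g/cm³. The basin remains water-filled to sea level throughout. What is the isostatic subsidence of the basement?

2.31 km

Submarine loading: the sediment displaces seawater, and the subsidence is in turn flooded, so s (ρ_m − ρ_w) = t (ρ_sed − ρ_w).
s = 4.074 km × (2.35 − 1.02) / (3.37 − 1.02) = 2.31 km.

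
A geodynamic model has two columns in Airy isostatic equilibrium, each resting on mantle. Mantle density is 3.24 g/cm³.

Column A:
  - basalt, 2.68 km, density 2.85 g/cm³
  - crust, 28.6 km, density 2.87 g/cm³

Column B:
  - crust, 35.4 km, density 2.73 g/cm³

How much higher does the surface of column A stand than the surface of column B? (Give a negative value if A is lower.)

−1.98 km

For any compensation level in the mantle, the mantle terms cancel and isostasy reduces to e = (Σt_A − Σt_B) − (Σ(ρt)_A − Σ(ρt)_B) / ρ_m.
Σt_A = 31.28 km; Σt_B = 35.4 km; Σ(ρt)_A = 89.72; Σ(ρt)_B = 96.642 (in km·g/cm³).
e = (31.28 − 35.4) − (89.72 − 96.642) / 3.24 = −1.98 km.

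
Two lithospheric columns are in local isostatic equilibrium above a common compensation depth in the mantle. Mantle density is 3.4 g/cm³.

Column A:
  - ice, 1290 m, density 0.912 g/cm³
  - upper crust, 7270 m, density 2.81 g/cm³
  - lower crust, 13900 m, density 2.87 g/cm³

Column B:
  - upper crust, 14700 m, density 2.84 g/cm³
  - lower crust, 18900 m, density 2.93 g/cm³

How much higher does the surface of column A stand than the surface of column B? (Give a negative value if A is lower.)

For any compensation level in the mantle, the mantle terms cancel and isostasy reduces to e = (Σt_A − Σt_B) − (Σ(ρt)_A − Σ(ρt)_B) / ρ_m.
Σt_A = 22460 m; Σt_B = 33600 m; Σ(ρt)_A = 61498.18; Σ(ρt)_B = 97125 (in m·g/cm³).
e = (22460 − 33600) − (61498.18 − 97125) / 3.4 = −662 m.

−662 m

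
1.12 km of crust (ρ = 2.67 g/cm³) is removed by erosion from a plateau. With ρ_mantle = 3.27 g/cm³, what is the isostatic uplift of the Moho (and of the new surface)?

Unloading: uplift u = e ρ_c/ρ_m = 1.12 km × 2.67/3.27 = 0.914 km.

0.914 km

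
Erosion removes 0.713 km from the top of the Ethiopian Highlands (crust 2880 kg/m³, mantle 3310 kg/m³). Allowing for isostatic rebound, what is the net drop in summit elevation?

0.0926 km

Rebound u = e ρ_c/ρ_m = 0.713 km × 2880/3310 = 0.6204 km.
Net surface drop = e − u = 0.713 km − 0.6204 km = e (ρ_m − ρ_c)/ρ_m = 0.0926 km.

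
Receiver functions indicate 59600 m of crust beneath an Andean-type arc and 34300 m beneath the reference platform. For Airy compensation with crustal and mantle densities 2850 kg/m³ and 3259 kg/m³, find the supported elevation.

Excess crust Δ = 59600 m − 34300 m = 25300 m, split between elevation h and root r with h + r = Δ.
Airy balance ρ_c h = (ρ_m − ρ_c) r gives r = h ρ_c/(ρ_m − ρ_c), so h (1 + ρ_c/(ρ_m − ρ_c)) = Δ, i.e. h = Δ (ρ_m − ρ_c)/ρ_m.
h = 25300 m × 409/3259 = 3180 m.

3180 m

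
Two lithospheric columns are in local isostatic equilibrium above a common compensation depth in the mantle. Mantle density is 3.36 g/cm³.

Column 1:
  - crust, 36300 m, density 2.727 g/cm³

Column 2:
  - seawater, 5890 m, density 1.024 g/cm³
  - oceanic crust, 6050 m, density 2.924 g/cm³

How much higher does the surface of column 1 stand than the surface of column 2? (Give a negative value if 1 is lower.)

1960 m

For any compensation level in the mantle, the mantle terms cancel and isostasy reduces to e = (Σt_1 − Σt_2) − (Σ(ρt)_1 − Σ(ρt)_2) / ρ_m.
Σt_1 = 36300 m; Σt_2 = 11940 m; Σ(ρt)_1 = 98990.1; Σ(ρt)_2 = 23721.56 (in m·g/cm³).
e = (36300 − 11940) − (98990.1 − 23721.56) / 3.36 = 1960 m.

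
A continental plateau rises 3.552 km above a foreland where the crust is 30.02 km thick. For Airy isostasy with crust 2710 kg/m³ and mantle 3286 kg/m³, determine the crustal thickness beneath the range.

Root depth r = h ρ_c / (ρ_m − ρ_c) = 3.552 km × 2710 / 576 = 16.71 km.
Total thickness = T + h + r = 30.02 km + 3.552 km + 16.71 km = 50.3 km.

50.3 km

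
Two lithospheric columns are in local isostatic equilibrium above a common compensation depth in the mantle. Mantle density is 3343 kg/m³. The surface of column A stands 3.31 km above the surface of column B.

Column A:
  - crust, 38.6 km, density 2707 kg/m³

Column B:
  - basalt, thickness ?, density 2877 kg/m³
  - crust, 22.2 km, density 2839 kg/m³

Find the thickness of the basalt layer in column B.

Take the compensation level at the base of the deeper column (depth z_c below the surface of column A) and equate Σ ρ_i t_i down to z_c; mantle fills any gap and the z_c terms cancel.
Column A: 38.6×2707 + (z_c − 38.6)×3343
Column B: 3.31×0 + x×2877 + 22.2×2839 + (z_c − 3.31 − 22.2 − x)×3343
The z_c×3343 term appears on both sides and cancels. Collect the known terms of each column as K = Σ(ρt)_known − 3343 × (depth of known layers): K_A = 104490.2 − 3343×38.6 = −24549.6; K_B = 63025.8 − 3343×(3.31 + 22.2) = −22254.13.
Balance: K_A = K_B − x×(3343 − 2877), so x = (K_B − K_A)/(3343 − 2877) = 2295.47/466 = 4.93 km.

4.93 km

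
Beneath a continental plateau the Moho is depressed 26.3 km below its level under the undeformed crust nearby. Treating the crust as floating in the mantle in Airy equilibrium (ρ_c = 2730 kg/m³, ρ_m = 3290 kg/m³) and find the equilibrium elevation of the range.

Isostatic balance requires: ρ_c h = (ρ_m − ρ_c) r.
h = r (ρ_m − ρ_c) / ρ_c = 26.3 km × (3290 − 2730) / 2730 = 5.39 km.

5.39 km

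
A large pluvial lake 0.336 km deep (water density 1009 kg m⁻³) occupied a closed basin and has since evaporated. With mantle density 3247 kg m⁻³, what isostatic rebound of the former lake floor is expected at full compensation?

0.104 km

u = d ρ_w/ρ_m = 0.336 km × 1009/3247 = 0.104 km.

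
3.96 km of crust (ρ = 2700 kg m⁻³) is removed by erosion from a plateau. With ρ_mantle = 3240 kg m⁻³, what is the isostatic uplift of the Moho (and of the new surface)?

3.3 km

Unloading: uplift u = e ρ_c/ρ_m = 3.96 km × 2700/3240 = 3.3 km.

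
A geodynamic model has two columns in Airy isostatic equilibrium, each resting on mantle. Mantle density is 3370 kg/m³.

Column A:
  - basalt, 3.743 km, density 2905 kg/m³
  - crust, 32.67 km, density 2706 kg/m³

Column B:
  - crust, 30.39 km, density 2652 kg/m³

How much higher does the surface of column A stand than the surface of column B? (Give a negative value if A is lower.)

0.479 km

For any compensation level in the mantle, the mantle terms cancel and isostasy reduces to e = (Σt_A − Σt_B) − (Σ(ρt)_A − Σ(ρt)_B) / ρ_m.
Σt_A = 36.413 km; Σt_B = 30.39 km; Σ(ρt)_A = 99278.435; Σ(ρt)_B = 80594.28 (in km·kg/m³).
e = (36.413 − 30.39) − (99278.435 − 80594.28) / 3370 = 0.479 km.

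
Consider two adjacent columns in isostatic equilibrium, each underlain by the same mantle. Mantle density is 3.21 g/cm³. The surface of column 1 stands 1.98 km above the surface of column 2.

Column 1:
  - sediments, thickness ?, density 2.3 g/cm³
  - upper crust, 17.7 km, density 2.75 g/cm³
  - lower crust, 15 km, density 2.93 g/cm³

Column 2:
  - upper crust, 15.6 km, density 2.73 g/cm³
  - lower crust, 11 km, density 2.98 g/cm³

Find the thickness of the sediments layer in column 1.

4.43 km

Take the compensation level at the base of the deeper column (depth z_c below the surface of column 1) and equate Σ ρ_i t_i down to z_c; mantle fills any gap and the z_c terms cancel.
Column 1: x×2.3 + 17.7×2.75 + 15×2.93 + (z_c − 32.7 − x)×3.21
Column 2: 1.98×0 + 15.6×2.73 + 11×2.98 + (z_c − 1.98 − 26.6)×3.21
The z_c×3.21 term appears on both sides and cancels. Collect the known terms of each column as K = Σ(ρt)_known − 3.21 × (depth of known layers): K_1 = 92.625 − 3.21×32.7 = −12.342; K_2 = 75.368 − 3.21×(1.98 + 26.6) = −16.3738.
Balance: K_1 − x×(3.21 − 2.3) = K_2, so x = (K_1 − K_2)/(3.21 − 2.3) = 4.0318/0.91 = 4.43 km.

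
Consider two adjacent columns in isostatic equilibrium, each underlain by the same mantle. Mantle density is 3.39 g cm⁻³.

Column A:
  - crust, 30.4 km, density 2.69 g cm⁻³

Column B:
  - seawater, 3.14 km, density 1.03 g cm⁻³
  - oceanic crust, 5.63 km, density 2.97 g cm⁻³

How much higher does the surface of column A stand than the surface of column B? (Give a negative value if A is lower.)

For any compensation level in the mantle, the mantle terms cancel and isostasy reduces to e = (Σt_A − Σt_B) − (Σ(ρt)_A − Σ(ρt)_B) / ρ_m.
Σt_A = 30.4 km; Σt_B = 8.77 km; Σ(ρt)_A = 81.776; Σ(ρt)_B = 19.9553 (in km·g cm⁻³).
e = (30.4 − 8.77) − (81.776 − 19.9553) / 3.39 = 3.39 km.

3.39 km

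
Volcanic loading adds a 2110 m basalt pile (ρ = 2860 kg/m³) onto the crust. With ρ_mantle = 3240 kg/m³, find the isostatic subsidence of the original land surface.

1860 m

Subaerial loading: s = t ρ_load / ρ_m.
s = 2110 m × 2860/3240 = 1860 m.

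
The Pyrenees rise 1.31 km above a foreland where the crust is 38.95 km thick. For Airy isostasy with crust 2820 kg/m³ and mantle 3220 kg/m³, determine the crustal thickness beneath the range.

Root depth r = h ρ_c / (ρ_m − ρ_c) = 1.31 km × 2820 / 400 = 9.236 km.
Total thickness = T + h + r = 38.95 km + 1.31 km + 9.236 km = 49.5 km.

49.5 km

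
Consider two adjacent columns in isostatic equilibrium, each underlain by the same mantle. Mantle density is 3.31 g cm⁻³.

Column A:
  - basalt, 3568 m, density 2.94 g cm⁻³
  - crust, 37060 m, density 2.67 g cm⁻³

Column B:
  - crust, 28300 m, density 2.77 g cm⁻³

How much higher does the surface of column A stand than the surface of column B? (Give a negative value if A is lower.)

For any compensation level in the mantle, the mantle terms cancel and isostasy reduces to e = (Σt_A − Σt_B) − (Σ(ρt)_A − Σ(ρt)_B) / ρ_m.
Σt_A = 40628 m; Σt_B = 28300 m; Σ(ρt)_A = 109440.12; Σ(ρt)_B = 78391 (in m·g cm⁻³).
e = (40628 − 28300) − (109440.12 − 78391) / 3.31 = 2950 m.

2950 m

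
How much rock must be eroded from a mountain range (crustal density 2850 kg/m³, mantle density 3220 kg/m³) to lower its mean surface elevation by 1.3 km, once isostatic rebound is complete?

Net drop Δ = e − u = e − e ρ_c/ρ_m = e (ρ_m − ρ_c)/ρ_m.
e = Δ ρ_m/(ρ_m − ρ_c) = 1.3 km × 3220/370 = 11.3 km.

11.3 km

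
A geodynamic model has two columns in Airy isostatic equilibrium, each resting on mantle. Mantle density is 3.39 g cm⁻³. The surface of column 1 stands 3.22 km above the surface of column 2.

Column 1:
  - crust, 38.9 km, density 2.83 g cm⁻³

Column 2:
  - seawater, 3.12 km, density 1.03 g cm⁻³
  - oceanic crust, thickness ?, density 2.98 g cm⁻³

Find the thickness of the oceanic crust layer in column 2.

8.55 km

Take the compensation level at the base of the deeper column (depth z_c below the surface of column 1) and equate Σ ρ_i t_i down to z_c; mantle fills any gap and the z_c terms cancel.
Column 1: 38.9×2.83 + (z_c − 38.9)×3.39
Column 2: 3.22×0 + 3.12×1.03 + x×2.98 + (z_c − 3.22 − 3.12 − x)×3.39
The z_c×3.39 term appears on both sides and cancels. Collect the known terms of each column as K = Σ(ρt)_known − 3.39 × (depth of known layers): K_1 = 110.087 − 3.39×38.9 = −21.784; K_2 = 3.2136 − 3.39×(3.22 + 3.12) = −18.279.
Balance: K_1 = K_2 − x×(3.39 − 2.98), so x = (K_2 − K_1)/(3.39 − 2.98) = 3.505/0.41 = 8.55 km.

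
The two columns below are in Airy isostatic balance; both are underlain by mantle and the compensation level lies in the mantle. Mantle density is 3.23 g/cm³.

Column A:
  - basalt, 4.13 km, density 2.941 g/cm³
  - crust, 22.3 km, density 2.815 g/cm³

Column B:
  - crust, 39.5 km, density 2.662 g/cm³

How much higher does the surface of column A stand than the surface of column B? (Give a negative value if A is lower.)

−3.71 km

For any compensation level in the mantle, the mantle terms cancel and isostasy reduces to e = (Σt_A − Σt_B) − (Σ(ρt)_A − Σ(ρt)_B) / ρ_m.
Σt_A = 26.43 km; Σt_B = 39.5 km; Σ(ρt)_A = 74.92083; Σ(ρt)_B = 105.149 (in km·g/cm³).
e = (26.43 − 39.5) − (74.92083 − 105.149) / 3.23 = −3.71 km.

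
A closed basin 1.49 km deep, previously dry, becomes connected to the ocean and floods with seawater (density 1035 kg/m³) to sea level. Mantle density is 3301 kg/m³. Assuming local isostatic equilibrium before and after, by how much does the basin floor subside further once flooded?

After flooding the water column is d + s deep. Its weight must equal the weight of mantle displaced by the extra subsidence s: (d + s) ρ_w = s ρ_m.
s = d ρ_w / (ρ_m − ρ_w) = 1.49 km × 1035/(3301 − 1035) = 0.681 km.

0.681 km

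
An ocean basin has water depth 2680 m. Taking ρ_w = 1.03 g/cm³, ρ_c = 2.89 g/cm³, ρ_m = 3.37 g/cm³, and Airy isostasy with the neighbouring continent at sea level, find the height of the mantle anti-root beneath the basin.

10400 m

Equating mass per unit area of the two columns: replacing crust with seawater at the top is compensated by replacing crust with mantle at the base: d (ρ_c − ρ_w) = a (ρ_m − ρ_c).
a = d (ρ_c − ρ_w)/(ρ_m − ρ_c) = 2680 m × 1.86/0.48 = 10400 m.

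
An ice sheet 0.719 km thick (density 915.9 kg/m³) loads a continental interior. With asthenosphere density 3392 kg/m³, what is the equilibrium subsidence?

By Archimedes' principle applied to the lithosphere: the ice load ρ_ice t is balanced by mantle displaced below, ρ_m s.
s = t ρ_ice / ρ_m = 0.719 km × 915.9/3392 = 0.194 km.

0.194 km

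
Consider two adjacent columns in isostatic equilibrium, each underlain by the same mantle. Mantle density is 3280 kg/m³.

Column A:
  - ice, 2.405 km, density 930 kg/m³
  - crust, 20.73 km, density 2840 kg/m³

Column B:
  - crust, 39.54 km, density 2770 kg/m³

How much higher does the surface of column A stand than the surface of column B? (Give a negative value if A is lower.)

For any compensation level in the mantle, the mantle terms cancel and isostasy reduces to e = (Σt_A − Σt_B) − (Σ(ρt)_A − Σ(ρt)_B) / ρ_m.
Σt_A = 23.135 km; Σt_B = 39.54 km; Σ(ρt)_A = 61109.85; Σ(ρt)_B = 109525.8 (in km·kg/m³).
e = (23.135 − 39.54) − (61109.85 − 109525.8) / 3280 = −1.64 km.

−1.64 km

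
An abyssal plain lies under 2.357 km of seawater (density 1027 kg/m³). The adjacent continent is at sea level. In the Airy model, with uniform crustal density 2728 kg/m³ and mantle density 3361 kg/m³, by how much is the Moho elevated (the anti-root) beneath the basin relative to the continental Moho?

By Archimedes' principle applied to the lithosphere: replacing crust with seawater at the top is compensated by replacing crust with mantle at the base: d (ρ_c − ρ_w) = a (ρ_m − ρ_c).
a = d (ρ_c − ρ_w)/(ρ_m − ρ_c) = 2.357 km × 1701/633 = 6.33 km.

6.33 km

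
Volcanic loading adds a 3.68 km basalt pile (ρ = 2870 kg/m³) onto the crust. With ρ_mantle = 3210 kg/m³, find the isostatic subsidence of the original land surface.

Subaerial loading: s = t ρ_load / ρ_m.
s = 3.68 km × 2870/3210 = 3.29 km.

3.29 km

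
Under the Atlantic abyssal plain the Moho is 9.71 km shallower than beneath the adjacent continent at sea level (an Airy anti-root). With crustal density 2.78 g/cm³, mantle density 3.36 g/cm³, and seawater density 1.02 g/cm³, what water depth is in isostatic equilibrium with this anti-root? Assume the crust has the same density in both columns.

Replacing a thickness d of crust by seawater at the top must be balanced by replacing crust with mantle at the base: d (ρ_c − ρ_w) = a (ρ_m − ρ_c).
d = a (ρ_m − ρ_c)/(ρ_c − ρ_w) = 9.71 km × 0.58/1.76 = 3.2 km.

3.2 km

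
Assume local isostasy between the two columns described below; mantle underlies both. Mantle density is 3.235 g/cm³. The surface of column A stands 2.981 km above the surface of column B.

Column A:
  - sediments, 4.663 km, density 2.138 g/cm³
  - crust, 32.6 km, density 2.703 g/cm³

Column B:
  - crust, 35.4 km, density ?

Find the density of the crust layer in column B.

Take the compensation level at the base of the deeper column (depth z_c below the surface of column A) and equate Σ ρ_i t_i down to z_c; mantle fills any gap and the z_c terms cancel.
Column A: 4.663×2.138 + 32.6×2.703 + (z_c − 37.263)×3.235
Column B: 2.981×0 + 35.4×ρ + (z_c − 2.981 − 35.4)×3.235
The z_c×3.235 term appears on both sides and cancels. Collect the known terms of each column as K = Σ(ρt)_known − 3.235 × (depth of known layers): K_A = 98.087294 − 3.235×37.263 = −22.458511; K_B = 0 − 3.235×(2.981 + 35.4) = −124.162535.
Balance: K_A = K_B + 35.4×ρ, so ρ = (K_A − K_B)/35.4 = 101.704/35.4 = 2.87 g/cm³.

2.87 g/cm³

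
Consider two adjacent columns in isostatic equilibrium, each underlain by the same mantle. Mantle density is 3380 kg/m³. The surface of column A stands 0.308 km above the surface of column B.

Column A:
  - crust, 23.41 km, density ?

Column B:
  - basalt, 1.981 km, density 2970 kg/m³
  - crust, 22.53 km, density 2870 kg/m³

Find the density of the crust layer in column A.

2810 kg/m³

Take the compensation level at the base of the deeper column (depth z_c below the surface of column A) and equate Σ ρ_i t_i down to z_c; mantle fills any gap and the z_c terms cancel.
Column A: 23.41×ρ + (z_c − 23.41)×3380
Column B: 0.308×0 + 1.981×2970 + 22.53×2870 + (z_c − 0.308 − 24.511)×3380
The z_c×3380 term appears on both sides and cancels. Collect the known terms of each column as K = Σ(ρt)_known − 3380 × (depth of known layers): K_A = 0 − 3380×23.41 = −79125.8; K_B = 70544.67 − 3380×(0.308 + 24.511) = −13343.55.
Balance: K_A + 23.41×ρ = K_B, so ρ = (K_B − K_A)/23.41 = 65782.2/23.41 = 2810 kg/m³.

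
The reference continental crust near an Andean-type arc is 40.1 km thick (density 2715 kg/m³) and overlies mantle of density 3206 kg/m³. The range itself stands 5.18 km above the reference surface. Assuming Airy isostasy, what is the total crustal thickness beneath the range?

73.9 km

Root depth r = h ρ_c / (ρ_m − ρ_c) = 5.18 km × 2715 / 491 = 28.64 km.
Total thickness = T + h + r = 40.1 km + 5.18 km + 28.64 km = 73.9 km.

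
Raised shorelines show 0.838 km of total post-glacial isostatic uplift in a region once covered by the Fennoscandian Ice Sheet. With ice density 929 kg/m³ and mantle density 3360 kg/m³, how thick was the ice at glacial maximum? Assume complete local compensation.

u = t ρ_ice/ρ_m → t = u ρ_m/ρ_ice = 0.838 km × 3360/929 = 3.03 km.

3.03 km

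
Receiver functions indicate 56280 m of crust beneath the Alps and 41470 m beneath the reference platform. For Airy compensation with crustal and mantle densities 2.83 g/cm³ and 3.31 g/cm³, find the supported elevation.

Excess crust Δ = 56280 m − 41470 m = 14810 m, split between elevation h and root r with h + r = Δ.
Airy balance ρ_c h = (ρ_m − ρ_c) r gives r = h ρ_c/(ρ_m − ρ_c), so h (1 + ρ_c/(ρ_m − ρ_c)) = Δ, i.e. h = Δ (ρ_m − ρ_c)/ρ_m.
h = 14810 m × 0.48/3.31 = 2150 m.

2150 m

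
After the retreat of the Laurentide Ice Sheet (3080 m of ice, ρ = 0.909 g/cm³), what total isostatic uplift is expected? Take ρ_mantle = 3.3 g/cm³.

848 m

Removing the load lets mantle flow back in; uplift u satisfies ρ_ice t = ρ_m u.
u = t ρ_ice/ρ_m = 3080 m × 0.909/3.3 = 848 m.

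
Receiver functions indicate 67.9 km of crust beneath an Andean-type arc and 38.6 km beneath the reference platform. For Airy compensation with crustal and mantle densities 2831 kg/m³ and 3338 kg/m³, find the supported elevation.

4.45 km

Excess crust Δ = 67.9 km − 38.6 km = 29.3 km, split between elevation h and root r with h + r = Δ.
Airy balance ρ_c h = (ρ_m − ρ_c) r gives r = h ρ_c/(ρ_m − ρ_c), so h (1 + ρ_c/(ρ_m − ρ_c)) = Δ, i.e. h = Δ (ρ_m − ρ_c)/ρ_m.
h = 29.3 km × 507/3338 = 4.45 km.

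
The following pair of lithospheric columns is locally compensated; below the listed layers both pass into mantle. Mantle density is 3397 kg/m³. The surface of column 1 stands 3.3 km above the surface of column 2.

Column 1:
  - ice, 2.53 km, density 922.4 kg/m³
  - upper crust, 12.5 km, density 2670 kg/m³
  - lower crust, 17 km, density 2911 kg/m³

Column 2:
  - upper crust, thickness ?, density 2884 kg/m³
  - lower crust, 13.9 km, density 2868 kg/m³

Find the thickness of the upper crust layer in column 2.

9.84 km

Take the compensation level at the base of the deeper column (depth z_c below the surface of column 1) and equate Σ ρ_i t_i down to z_c; mantle fills any gap and the z_c terms cancel.
Column 1: 2.53×922.4 + 12.5×2670 + 17×2911 + (z_c − 32.03)×3397
Column 2: 3.3×0 + x×2884 + 13.9×2868 + (z_c − 3.3 − 13.9 − x)×3397
The z_c×3397 term appears on both sides and cancels. Collect the known terms of each column as K = Σ(ρt)_known − 3397 × (depth of known layers): K_1 = 85195.672 − 3397×32.03 = −23610.238; K_2 = 39865.2 − 3397×(3.3 + 13.9) = −18563.2.
Balance: K_1 = K_2 − x×(3397 − 2884), so x = (K_2 − K_1)/(3397 − 2884) = 5047.04/513 = 9.84 km.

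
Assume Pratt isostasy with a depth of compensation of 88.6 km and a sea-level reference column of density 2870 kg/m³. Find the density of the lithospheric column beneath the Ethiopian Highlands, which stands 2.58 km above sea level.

Pratt balance: ρ_ref D = ρ (D + h).
ρ = ρ_ref D/(D + h) = 2870 × 88.6 km/(88.6 km + 2.58 km) = 2790 kg/m³.

2790 kg/m³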